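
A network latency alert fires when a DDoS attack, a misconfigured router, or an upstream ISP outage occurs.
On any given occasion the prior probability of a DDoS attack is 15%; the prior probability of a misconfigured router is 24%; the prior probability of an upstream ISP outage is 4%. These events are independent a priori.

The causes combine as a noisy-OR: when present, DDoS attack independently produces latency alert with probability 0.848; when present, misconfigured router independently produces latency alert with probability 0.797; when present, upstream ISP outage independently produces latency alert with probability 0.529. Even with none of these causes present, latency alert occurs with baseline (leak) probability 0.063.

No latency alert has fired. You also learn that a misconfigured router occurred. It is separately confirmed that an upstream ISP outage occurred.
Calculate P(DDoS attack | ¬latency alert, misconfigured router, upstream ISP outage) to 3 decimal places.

P(DDoS attack | ¬latency alert, misconfigured router, upstream ISP outage) ≈ 0.026

Under noisy-OR, P(latency alert | causes) = 1 − (1−0.063)·∏(1−qᵢ) over the active causes.
For the numerator, keep only DDoS attack=true terms: 0.013618×0.15 = 0.002043
Denominator P(¬latency alert | misconfigured router, upstream ISP outage): 0.089589×0.85 + 0.013618×0.15 = 0.078194
P(DDoS attack | ¬latency alert, misconfigured router, upstream ISP outage) = 0.002043/0.078194 ≈ 0.026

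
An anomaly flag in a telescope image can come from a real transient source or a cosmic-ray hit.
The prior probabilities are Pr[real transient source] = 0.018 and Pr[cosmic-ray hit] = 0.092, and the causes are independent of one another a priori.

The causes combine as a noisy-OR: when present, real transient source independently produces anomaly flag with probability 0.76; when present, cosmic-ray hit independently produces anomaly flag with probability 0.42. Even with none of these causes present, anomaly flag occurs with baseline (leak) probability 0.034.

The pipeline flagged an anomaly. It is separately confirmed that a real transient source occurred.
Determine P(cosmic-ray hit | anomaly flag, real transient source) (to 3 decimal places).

Under noisy-OR, P(anomaly flag | causes) = 1 − (1−0.034)·∏(1−qᵢ) over the active causes.
P(anomaly flag | real transient source) = 0.76816×0.908 + 0.865533×0.092 = 0.697489 + 0.079629 = 0.777118
The cosmic-ray hit-present share is 0.865533×0.092 = 0.079629.
So P(cosmic-ray hit | anomaly flag, real transient source) = 0.079629/0.777118 ≈ 0.102.

P(cosmic-ray hit | anomaly flag, real transient source) ≈ 0.102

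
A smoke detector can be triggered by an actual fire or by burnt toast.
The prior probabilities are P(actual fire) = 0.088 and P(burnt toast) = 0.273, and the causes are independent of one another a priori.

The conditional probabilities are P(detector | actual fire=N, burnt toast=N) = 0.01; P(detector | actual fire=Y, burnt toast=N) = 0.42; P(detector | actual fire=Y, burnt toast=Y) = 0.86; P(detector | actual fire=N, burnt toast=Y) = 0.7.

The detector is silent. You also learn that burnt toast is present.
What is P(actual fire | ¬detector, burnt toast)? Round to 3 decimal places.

P(actual fire | ¬detector, burnt toast) ≈ 0.043

Numerator (weight on configurations with actual fire): 0.14×0.088 = 0.012320
Denominator P(¬detector | burnt toast): 0.3×0.912 + 0.14×0.088 = 0.285920
Posterior = 0.012320 / 0.285920 ≈ 0.043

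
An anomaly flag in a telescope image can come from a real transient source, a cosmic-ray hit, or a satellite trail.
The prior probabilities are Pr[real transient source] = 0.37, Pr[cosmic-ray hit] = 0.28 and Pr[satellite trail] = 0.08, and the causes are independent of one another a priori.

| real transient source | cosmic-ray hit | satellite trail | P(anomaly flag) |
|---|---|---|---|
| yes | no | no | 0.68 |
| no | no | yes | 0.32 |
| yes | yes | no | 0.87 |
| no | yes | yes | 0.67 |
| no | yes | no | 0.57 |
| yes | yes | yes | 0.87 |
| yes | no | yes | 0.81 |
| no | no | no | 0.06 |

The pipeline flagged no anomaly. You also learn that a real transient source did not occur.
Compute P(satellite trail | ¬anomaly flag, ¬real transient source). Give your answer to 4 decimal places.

Enumerate the 4 (cosmic-ray hit, satellite trail) configurations and weight by the priors:
  P(¬anomaly flag | ¬real transient source) = 0.94·0.72·0.92 + 0.68·0.72·0.08 + 0.43·0.28·0.92 + 0.33·0.28·0.08
        = 0.622656 + 0.039168 + 0.110768 + 0.007392 = 0.779984
Keeping only the satellite trail-present terms gives 0.046560, so
  P(satellite trail | ¬anomaly flag, ¬real transient source) = 0.046560 / 0.779984 ≈ 0.0597

P(satellite trail | ¬anomaly flag, ¬real transient source) ≈ 0.0597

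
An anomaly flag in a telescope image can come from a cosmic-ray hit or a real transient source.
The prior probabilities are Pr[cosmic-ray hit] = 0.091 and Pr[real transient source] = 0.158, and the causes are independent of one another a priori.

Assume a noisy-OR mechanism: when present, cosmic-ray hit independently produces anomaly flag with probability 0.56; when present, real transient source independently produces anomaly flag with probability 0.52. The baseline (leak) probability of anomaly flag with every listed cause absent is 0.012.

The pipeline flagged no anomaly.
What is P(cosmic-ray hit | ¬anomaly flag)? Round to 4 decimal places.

Under noisy-OR, P(anomaly flag | causes) = 1 − (1−0.012)·∏(1−qᵢ) over the active causes.
Numerator (weight on configurations with cosmic-ray hit): 0.033309 + 0.003000 = 0.036309
The normalizing constant is 0.988×0.909×0.842 + 0.47424×0.909×0.158 + 0.43472×0.091×0.842 + 0.208666×0.091×0.158 = 0.860613
P(cosmic-ray hit | ¬anomaly flag) = 0.036309/0.860613 ≈ 0.0422

P(cosmic-ray hit | ¬anomaly flag) ≈ 0.0422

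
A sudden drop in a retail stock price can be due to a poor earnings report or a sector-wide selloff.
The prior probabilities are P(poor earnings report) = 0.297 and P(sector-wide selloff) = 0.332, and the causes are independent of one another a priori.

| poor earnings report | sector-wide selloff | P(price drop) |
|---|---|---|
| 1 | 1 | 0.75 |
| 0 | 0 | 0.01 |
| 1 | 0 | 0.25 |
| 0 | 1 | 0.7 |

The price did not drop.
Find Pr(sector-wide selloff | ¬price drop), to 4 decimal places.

Pr(sector-wide selloff | ¬price drop) ≈ 0.1336

Sum P(¬price drop|·) weighted by the priors over the 4 (poor earnings report, sector-wide selloff) configurations:
  P(¬price drop) = 0.99×0.703×0.668 + 0.3×0.703×0.332 + 0.75×0.297×0.668 + 0.25×0.297×0.332
        = 0.464908 + 0.070019 + 0.148797 + 0.024651 = 0.708375
Configurations with sector-wide selloff contribute 0.094670, so
  P(sector-wide selloff | ¬price drop) = 0.094670 / 0.708375 ≈ 0.1336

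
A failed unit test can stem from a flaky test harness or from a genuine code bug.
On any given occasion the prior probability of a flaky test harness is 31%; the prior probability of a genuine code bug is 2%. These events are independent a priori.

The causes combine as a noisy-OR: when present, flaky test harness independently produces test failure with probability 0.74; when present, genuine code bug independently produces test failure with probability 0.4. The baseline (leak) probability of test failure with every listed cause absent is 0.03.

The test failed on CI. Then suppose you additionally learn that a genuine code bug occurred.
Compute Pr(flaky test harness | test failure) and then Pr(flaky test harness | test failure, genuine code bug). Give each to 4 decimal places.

Under noisy-OR, P(test failure | causes) = 1 − (1−0.03)·∏(1−qᵢ) over the active causes.
Numerator (weight on configurations with flaky test harness): 0.227182 + 0.005262 = 0.232444
Denominator P(test failure): 0.03×0.69×0.98 + 0.418×0.69×0.02 + 0.7478×0.31×0.98 + 0.84868×0.31×0.02 = 0.258498
P(flaky test harness | test failure) = 0.232444/0.258498 ≈ 0.8992

Now condition on the additional information:
By total probability over both values of flaky test harness:
  P(test failure | genuine code bug) = 0.418*0.69 + 0.84868*0.31
        = 0.288420 + 0.263091 = 0.551511
The terms with flaky test harness present sum to 0.263091, so
  P(flaky test harness | test failure, genuine code bug) = 0.263091 / 0.551511 ≈ 0.4770

Pr(flaky test harness | test failure) ≈ 0.8992; Pr(flaky test harness | test failure, genuine code bug) ≈ 0.4770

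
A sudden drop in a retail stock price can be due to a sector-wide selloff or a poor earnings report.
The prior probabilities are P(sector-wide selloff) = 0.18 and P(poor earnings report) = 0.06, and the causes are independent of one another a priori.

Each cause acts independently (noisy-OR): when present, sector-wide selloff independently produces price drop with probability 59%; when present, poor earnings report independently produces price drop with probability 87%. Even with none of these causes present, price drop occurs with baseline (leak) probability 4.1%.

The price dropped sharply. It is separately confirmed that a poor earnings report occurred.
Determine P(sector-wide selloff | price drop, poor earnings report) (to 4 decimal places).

P(sector-wide selloff | price drop, poor earnings report) ≈ 0.1922

Under noisy-OR, P(price drop | causes) = 1 − (1−0.041)·∏(1−qᵢ) over the active causes.
P(price drop | poor earnings report) = 0.87533*0.82 + 0.948885*0.18 = 0.717771 + 0.170799 = 0.888570
The sector-wide selloff-present share is 0.948885*0.18 = 0.170799.
P(sector-wide selloff | price drop, poor earnings report) = 0.170799 / 0.888570 ≈ 0.1922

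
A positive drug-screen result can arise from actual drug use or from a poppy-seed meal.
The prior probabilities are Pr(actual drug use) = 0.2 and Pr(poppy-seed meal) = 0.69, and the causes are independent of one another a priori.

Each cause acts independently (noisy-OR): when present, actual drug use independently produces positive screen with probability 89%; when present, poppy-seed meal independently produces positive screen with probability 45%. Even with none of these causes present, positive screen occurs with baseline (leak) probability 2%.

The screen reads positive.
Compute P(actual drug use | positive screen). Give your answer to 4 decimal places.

Under noisy-OR, P(positive screen | causes) = 1 − (1−0.02)·∏(1−qᵢ) over the active causes.
P(positive screen) = 0.02×0.8×0.31 + 0.461×0.8×0.69 + 0.8922×0.2×0.31 + 0.94071×0.2×0.69 = 0.004960 + 0.254472 + 0.055316 + 0.129818 = 0.444566
The actual drug use-present share is 0.055316 + 0.129818 = 0.185134.
Hence the posterior is 0.185134/0.444566 ≈ 0.4164.

P(actual drug use | positive screen) ≈ 0.4164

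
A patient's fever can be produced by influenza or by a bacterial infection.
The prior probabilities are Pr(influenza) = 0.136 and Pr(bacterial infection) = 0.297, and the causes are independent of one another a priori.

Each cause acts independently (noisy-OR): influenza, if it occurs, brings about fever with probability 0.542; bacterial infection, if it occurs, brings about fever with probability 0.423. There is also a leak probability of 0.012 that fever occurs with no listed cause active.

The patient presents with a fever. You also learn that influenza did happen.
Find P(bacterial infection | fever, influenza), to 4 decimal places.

Under noisy-OR, P(fever | causes) = 1 − (1−0.012)·∏(1−qᵢ) over the active causes.
Sum P(fever|·) weighted by the priors over both values of bacterial infection:
  P(fever | influenza) = 0.547496·0.703 + 0.738905·0.297
        = 0.384890 + 0.219455 = 0.604345
Configurations with bacterial infection contribute 0.219455, so
  P(bacterial infection | fever, influenza) = 0.219455 / 0.604345 ≈ 0.3631

P(bacterial infection | fever, influenza) ≈ 0.3631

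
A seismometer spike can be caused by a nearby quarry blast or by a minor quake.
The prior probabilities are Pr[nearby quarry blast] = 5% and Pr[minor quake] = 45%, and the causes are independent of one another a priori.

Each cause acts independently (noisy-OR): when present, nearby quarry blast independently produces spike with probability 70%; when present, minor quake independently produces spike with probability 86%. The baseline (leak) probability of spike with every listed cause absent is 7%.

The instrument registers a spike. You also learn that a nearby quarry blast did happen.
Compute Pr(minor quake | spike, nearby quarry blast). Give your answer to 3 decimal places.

Under noisy-OR, P(spike | causes) = 1 − (1−0.07)·∏(1−qᵢ) over the active causes.
P(spike | nearby quarry blast) = 0.721*0.55 + 0.96094*0.45 = 0.396550 + 0.432423 = 0.828973
Restricting to configurations with minor quake present: 0.96094*0.45 = 0.432423.
P(minor quake | spike, nearby quarry blast) = 0.432423 / 0.828973 ≈ 0.522

Pr(minor quake | spike, nearby quarry blast) ≈ 0.522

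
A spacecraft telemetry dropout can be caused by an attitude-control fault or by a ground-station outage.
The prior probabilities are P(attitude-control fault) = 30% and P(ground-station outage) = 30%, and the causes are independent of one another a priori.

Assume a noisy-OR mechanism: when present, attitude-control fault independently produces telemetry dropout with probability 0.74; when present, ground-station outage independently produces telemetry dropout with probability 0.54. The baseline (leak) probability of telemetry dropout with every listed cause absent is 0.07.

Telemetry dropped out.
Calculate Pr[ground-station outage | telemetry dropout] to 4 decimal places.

Pr[ground-station outage | telemetry dropout] ≈ 0.5084

Under noisy-OR, P(telemetry dropout | causes) = 1 − (1−0.07)·∏(1−qᵢ) over the active causes.
P(telemetry dropout) = 0.07×0.7×0.7 + 0.5722×0.7×0.3 + 0.7582×0.3×0.7 + 0.888772×0.3×0.3 = 0.034300 + 0.120162 + 0.159222 + 0.079989 = 0.393673
Restricting to configurations with ground-station outage present: 0.120162 + 0.079989 = 0.200151.
So P(ground-station outage | telemetry dropout) = 0.200151/0.393673 ≈ 0.5084.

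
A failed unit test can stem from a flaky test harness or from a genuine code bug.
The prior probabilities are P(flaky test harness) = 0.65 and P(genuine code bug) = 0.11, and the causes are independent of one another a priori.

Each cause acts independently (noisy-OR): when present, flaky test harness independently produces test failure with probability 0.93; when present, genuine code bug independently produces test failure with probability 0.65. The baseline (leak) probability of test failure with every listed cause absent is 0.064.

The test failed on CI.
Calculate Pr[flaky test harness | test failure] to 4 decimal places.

Pr[flaky test harness | test failure] ≈ 0.9302

Under noisy-OR, P(test failure | causes) = 1 − (1−0.064)·∏(1−qᵢ) over the active causes.
Weight on flaky test harness=true, given the evidence: 0.540597 + 0.069860 = 0.610457
Denominator P(test failure): 0.064*0.35*0.89 + 0.6724*0.35*0.11 + 0.93448*0.65*0.89 + 0.977068*0.65*0.11 = 0.656280
Posterior = 0.610457 / 0.656280 ≈ 0.9302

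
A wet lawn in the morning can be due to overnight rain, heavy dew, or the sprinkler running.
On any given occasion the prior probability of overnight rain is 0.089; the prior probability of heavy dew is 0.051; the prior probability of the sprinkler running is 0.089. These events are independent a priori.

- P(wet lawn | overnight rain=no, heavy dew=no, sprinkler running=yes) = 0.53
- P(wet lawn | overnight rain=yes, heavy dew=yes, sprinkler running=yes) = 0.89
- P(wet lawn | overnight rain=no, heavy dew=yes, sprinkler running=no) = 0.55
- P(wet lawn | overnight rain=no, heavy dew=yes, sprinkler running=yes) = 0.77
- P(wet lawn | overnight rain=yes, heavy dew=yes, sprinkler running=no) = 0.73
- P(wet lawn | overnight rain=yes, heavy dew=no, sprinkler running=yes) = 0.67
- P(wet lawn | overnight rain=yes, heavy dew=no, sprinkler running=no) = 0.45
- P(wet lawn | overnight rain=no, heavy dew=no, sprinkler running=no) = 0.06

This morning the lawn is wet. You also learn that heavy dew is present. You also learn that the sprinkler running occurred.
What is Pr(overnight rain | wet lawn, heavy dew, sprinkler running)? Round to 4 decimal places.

P(wet lawn | heavy dew, sprinkler running) = 0.77×0.911 + 0.89×0.089 = 0.701470 + 0.079210 = 0.780680
Restricting to configurations with overnight rain present: 0.89×0.089 = 0.079210.
P(overnight rain | wet lawn, heavy dew, sprinkler running) = 0.079210 / 0.780680 ≈ 0.1015

Pr(overnight rain | wet lawn, heavy dew, sprinkler running) ≈ 0.1015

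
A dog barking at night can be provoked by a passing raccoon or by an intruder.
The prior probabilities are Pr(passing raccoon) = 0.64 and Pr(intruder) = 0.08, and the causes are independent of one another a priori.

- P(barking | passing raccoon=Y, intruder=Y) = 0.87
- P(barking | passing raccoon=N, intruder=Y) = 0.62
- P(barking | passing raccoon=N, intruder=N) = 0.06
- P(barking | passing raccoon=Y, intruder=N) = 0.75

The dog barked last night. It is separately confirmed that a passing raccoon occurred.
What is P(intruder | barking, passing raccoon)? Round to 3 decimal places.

P(intruder | barking, passing raccoon) ≈ 0.092

P(barking | passing raccoon) = 0.75*0.92 + 0.87*0.08 = 0.690000 + 0.069600 = 0.759600
Of this, 0.069600 comes from 0.87*0.08 (the intruder=true cases).
P(intruder | barking, passing raccoon) = 0.069600 / 0.759600 ≈ 0.092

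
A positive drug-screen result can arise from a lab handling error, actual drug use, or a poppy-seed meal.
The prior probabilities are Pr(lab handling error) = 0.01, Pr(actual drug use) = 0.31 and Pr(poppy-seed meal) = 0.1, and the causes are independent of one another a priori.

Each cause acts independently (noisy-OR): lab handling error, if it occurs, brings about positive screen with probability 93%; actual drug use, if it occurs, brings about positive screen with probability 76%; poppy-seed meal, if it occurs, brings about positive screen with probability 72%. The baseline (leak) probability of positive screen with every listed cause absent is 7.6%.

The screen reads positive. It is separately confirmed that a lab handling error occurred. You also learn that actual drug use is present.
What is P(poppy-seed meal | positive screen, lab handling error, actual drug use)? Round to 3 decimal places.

Under noisy-OR, P(positive screen | causes) = 1 − (1−0.076)·∏(1−qᵢ) over the active causes.
P(positive screen | lab handling error, actual drug use) = 0.984477*0.9 + 0.995654*0.1 = 0.886029 + 0.099565 = 0.985594
Of this, 0.099565 comes from 0.995654*0.1 (the poppy-seed meal=true cases).
So P(poppy-seed meal | positive screen, lab handling error, actual drug use) = 0.099565/0.985594 ≈ 0.101.

P(poppy-seed meal | positive screen, lab handling error, actual drug use) ≈ 0.101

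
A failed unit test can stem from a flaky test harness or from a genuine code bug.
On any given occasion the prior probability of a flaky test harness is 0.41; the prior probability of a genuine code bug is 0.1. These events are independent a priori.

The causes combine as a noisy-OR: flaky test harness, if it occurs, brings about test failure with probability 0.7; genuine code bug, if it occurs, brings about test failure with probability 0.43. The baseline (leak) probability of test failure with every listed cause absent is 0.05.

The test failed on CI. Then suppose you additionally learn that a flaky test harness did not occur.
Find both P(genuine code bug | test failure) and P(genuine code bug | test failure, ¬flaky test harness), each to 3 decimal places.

Under noisy-OR, P(test failure | causes) = 1 − (1−0.05)·∏(1−qᵢ) over the active causes.
P(test failure) = 0.05×0.59×0.9 + 0.4585×0.59×0.1 + 0.715×0.41×0.9 + 0.83755×0.41×0.1 = 0.026550 + 0.027052 + 0.263835 + 0.034340 = 0.351777
Of this, 0.061392 comes from 0.027052 + 0.034340 (the genuine code bug=true cases).
P(genuine code bug | test failure) = 0.061392 / 0.351777 ≈ 0.175

Now condition on the additional information:
By total probability over both values of genuine code bug:
  P(test failure | ¬flaky test harness) = 0.05*0.9 + 0.4585*0.1
        = 0.045000 + 0.045850 = 0.090850
Configurations with genuine code bug contribute 0.045850, so
  P(genuine code bug | test failure, ¬flaky test harness) = 0.045850 / 0.090850 ≈ 0.505
Ruling out flaky test harness raises the posterior on genuine code bug — the flip side of explaining away.

P(genuine code bug | test failure) ≈ 0.175; P(genuine code bug | test failure, ¬flaky test harness) ≈ 0.505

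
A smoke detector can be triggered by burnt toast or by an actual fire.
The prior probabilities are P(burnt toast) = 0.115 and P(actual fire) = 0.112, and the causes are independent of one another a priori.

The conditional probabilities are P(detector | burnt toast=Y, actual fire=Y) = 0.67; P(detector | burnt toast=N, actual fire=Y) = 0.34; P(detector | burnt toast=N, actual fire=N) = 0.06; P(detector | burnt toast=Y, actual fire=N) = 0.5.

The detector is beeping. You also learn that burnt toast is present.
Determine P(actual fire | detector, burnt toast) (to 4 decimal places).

P(actual fire | detector, burnt toast) ≈ 0.1446

For the numerator, keep only actual fire=true terms: 0.67×0.112 = 0.075040
The normalizing constant is 0.5×0.888 + 0.67×0.112 = 0.519040
Posterior = 0.075040 / 0.519040 ≈ 0.1446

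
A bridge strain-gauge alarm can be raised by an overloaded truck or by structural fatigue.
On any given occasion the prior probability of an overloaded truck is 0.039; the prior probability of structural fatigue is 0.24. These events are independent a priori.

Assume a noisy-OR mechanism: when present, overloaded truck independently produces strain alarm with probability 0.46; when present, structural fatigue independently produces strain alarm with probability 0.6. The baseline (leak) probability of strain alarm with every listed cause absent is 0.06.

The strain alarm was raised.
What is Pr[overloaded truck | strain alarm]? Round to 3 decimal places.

Under noisy-OR, P(strain alarm | causes) = 1 − (1−0.06)·∏(1−qᵢ) over the active causes.
P(strain alarm) = 0.06·0.961·0.76 + 0.624·0.961·0.24 + 0.4924·0.039·0.76 + 0.79696·0.039·0.24 = 0.043822 + 0.143919 + 0.014595 + 0.007460 = 0.209796
Of this, 0.022055 comes from 0.014595 + 0.007460 (the overloaded truck=true cases).
P(overloaded truck | strain alarm) = 0.022055 / 0.209796 ≈ 0.105

Pr[overloaded truck | strain alarm] ≈ 0.105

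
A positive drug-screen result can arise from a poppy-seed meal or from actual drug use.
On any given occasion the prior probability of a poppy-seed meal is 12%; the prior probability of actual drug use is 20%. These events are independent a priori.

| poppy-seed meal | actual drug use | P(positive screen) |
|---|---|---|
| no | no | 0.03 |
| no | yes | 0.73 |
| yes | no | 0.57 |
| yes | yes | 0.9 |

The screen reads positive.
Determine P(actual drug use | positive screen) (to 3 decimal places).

By total probability over the 4 (poppy-seed meal, actual drug use) configurations:
  P(positive screen) = 0.03×0.88×0.8 + 0.73×0.88×0.2 + 0.57×0.12×0.8 + 0.9×0.12×0.2
        = 0.021120 + 0.128480 + 0.054720 + 0.021600 = 0.225920
The terms with actual drug use present sum to 0.150080, so
  P(actual drug use | positive screen) = 0.150080 / 0.225920 ≈ 0.664

P(actual drug use | positive screen) ≈ 0.664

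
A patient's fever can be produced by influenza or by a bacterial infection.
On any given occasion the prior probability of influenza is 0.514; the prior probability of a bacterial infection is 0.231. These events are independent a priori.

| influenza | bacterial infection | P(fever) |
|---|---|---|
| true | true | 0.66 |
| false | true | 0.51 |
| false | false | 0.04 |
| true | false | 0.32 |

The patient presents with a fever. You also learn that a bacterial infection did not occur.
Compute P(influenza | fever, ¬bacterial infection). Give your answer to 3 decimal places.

Numerator (weight on configurations with influenza): 0.32·0.514 = 0.164480
The normalizing constant is 0.04·0.486 + 0.32·0.514 = 0.183920
P(influenza | fever, ¬bacterial infection) = 0.164480/0.183920 ≈ 0.894

P(influenza | fever, ¬bacterial infection) ≈ 0.894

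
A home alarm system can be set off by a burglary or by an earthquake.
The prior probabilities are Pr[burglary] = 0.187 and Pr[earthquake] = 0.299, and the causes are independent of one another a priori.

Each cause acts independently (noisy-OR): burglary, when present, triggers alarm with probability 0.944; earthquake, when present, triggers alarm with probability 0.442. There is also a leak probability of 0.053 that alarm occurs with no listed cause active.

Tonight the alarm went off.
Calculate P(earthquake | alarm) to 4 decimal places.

P(earthquake | alarm) ≈ 0.5225

Under noisy-OR, P(alarm | causes) = 1 − (1−0.053)·∏(1−qᵢ) over the active causes.
P(alarm) = 0.053·0.813·0.701 + 0.471574·0.813·0.299 + 0.946968·0.187·0.701 + 0.970408·0.187·0.299 = 0.030205 + 0.114634 + 0.124135 + 0.054258 = 0.323232
Of this, 0.168892 comes from 0.114634 + 0.054258 (the earthquake=true cases).
P(earthquake | alarm) = 0.168892 / 0.323232 ≈ 0.5225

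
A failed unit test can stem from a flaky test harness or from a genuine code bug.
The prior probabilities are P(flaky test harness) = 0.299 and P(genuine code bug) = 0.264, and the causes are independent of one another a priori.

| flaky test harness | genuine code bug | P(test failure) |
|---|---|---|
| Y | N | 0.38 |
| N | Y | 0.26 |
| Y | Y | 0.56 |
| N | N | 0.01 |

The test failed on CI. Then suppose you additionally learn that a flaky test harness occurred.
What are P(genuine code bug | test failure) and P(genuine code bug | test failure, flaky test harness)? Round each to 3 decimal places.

P(genuine code bug | test failure) ≈ 0.510; P(genuine code bug | test failure, flaky test harness) ≈ 0.346

P(test failure) = 0.01×0.701×0.736 + 0.26×0.701×0.264 + 0.38×0.299×0.736 + 0.56×0.299×0.264 = 0.005159 + 0.048117 + 0.083624 + 0.044204 = 0.181104
The genuine code bug-present share is 0.048117 + 0.044204 = 0.092321.
Hence the posterior is 0.092321/0.181104 ≈ 0.510.

With the extra evidence:
P(test failure | flaky test harness) = 0.38*0.736 + 0.56*0.264 = 0.279680 + 0.147840 = 0.427520
The genuine code bug-present share is 0.56*0.264 = 0.147840.
So P(genuine code bug | test failure, flaky test harness) = 0.147840/0.427520 ≈ 0.346.
The drop from 0.510 to 0.346 is the explaining-away (discounting) effect.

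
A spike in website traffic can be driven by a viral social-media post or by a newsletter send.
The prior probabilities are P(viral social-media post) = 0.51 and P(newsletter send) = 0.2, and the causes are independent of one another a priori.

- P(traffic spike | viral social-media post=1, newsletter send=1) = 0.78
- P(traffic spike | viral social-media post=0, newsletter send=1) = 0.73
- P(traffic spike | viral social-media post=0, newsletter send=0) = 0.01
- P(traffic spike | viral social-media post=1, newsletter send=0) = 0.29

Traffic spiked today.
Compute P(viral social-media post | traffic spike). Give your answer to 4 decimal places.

Weight on viral social-media post=true, given the evidence: 0.118320 + 0.079560 = 0.197880
Normalizer over all consistent configurations: 0.01·0.49·0.8 + 0.73·0.49·0.2 + 0.29·0.51·0.8 + 0.78·0.51·0.2 = 0.273340
P(viral social-media post | traffic spike) = 0.197880/0.273340 ≈ 0.7239

P(viral social-media post | traffic spike) ≈ 0.7239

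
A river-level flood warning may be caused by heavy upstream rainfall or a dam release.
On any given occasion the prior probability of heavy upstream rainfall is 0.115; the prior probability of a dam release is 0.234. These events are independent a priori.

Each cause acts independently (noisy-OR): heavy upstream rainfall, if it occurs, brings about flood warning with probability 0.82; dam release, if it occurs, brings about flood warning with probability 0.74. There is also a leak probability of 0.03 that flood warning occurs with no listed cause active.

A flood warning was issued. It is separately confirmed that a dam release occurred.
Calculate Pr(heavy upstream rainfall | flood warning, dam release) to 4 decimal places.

Under noisy-OR, P(flood warning | causes) = 1 − (1−0.03)·∏(1−qᵢ) over the active causes.
For the numerator, keep only heavy upstream rainfall=true terms: 0.954604×0.115 = 0.109779
Denominator P(flood warning | dam release): 0.7478×0.885 + 0.954604×0.115 = 0.771582
P(heavy upstream rainfall | flood warning, dam release) = 0.109779/0.771582 ≈ 0.1423

Pr(heavy upstream rainfall | flood warning, dam release) ≈ 0.1423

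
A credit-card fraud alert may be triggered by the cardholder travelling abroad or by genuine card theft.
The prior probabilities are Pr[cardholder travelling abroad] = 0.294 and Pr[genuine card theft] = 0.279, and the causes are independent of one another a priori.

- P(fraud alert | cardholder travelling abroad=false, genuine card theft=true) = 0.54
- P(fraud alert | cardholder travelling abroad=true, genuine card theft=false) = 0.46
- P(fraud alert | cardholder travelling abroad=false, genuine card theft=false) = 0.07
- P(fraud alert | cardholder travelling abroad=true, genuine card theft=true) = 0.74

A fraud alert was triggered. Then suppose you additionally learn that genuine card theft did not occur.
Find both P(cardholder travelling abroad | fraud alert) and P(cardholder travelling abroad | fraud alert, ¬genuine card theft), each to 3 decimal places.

P(cardholder travelling abroad | fraud alert) ≈ 0.527; P(cardholder travelling abroad | fraud alert, ¬genuine card theft) ≈ 0.732

Weight on cardholder travelling abroad=true, given the evidence: 0.097508 + 0.060699 = 0.158207
The normalizing constant is 0.07·0.706·0.721 + 0.54·0.706·0.279 + 0.46·0.294·0.721 + 0.74·0.294·0.279 = 0.300205
Posterior = 0.158207 / 0.300205 ≈ 0.527

With the extra evidence:
P(fraud alert | ¬genuine card theft) = 0.07×0.706 + 0.46×0.294 = 0.049420 + 0.135240 = 0.184660
Restricting to configurations with cardholder travelling abroad present: 0.46×0.294 = 0.135240.
P(cardholder travelling abroad | fraud alert, ¬genuine card theft) = 0.135240 / 0.184660 ≈ 0.732
With genuine card theft excluded, cardholder travelling abroad must carry more of the explanatory weight for the fraud alert.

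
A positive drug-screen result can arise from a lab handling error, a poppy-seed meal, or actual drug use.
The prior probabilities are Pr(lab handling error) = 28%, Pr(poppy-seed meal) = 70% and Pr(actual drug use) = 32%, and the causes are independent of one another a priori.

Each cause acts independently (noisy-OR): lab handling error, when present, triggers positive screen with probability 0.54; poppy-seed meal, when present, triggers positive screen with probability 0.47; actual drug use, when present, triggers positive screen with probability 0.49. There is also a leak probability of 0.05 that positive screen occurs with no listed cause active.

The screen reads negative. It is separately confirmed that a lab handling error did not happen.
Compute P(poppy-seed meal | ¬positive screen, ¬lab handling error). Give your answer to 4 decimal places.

P(poppy-seed meal | ¬positive screen, ¬lab handling error) ≈ 0.5529

Under noisy-OR, P(positive screen | causes) = 1 − (1−0.05)·∏(1−qᵢ) over the active causes.
By total probability over the 4 (poppy-seed meal, actual drug use) configurations:
  P(¬positive screen | ¬lab handling error) = 0.95*0.3*0.68 + 0.4845*0.3*0.32 + 0.5035*0.7*0.68 + 0.256785*0.7*0.32
        = 0.193800 + 0.046512 + 0.239666 + 0.057520 = 0.537498
The terms with poppy-seed meal present sum to 0.297186, so
  P(poppy-seed meal | ¬positive screen, ¬lab handling error) = 0.297186 / 0.537498 ≈ 0.5529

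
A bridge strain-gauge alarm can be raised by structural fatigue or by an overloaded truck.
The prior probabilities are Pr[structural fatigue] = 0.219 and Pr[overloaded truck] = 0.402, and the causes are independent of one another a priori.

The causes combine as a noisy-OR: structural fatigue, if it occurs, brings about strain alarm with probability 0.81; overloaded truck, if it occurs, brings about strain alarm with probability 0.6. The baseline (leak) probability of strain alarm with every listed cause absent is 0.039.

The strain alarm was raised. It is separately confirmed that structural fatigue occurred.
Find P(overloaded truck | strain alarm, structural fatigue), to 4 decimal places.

Under noisy-OR, P(strain alarm | causes) = 1 − (1−0.039)·∏(1−qᵢ) over the active causes.
P(strain alarm | structural fatigue) = 0.81741×0.598 + 0.926964×0.402 = 0.488811 + 0.372640 = 0.861451
The overloaded truck-present share is 0.926964×0.402 = 0.372640.
Hence the posterior is 0.372640/0.861451 ≈ 0.4326.

P(overloaded truck | strain alarm, structural fatigue) ≈ 0.4326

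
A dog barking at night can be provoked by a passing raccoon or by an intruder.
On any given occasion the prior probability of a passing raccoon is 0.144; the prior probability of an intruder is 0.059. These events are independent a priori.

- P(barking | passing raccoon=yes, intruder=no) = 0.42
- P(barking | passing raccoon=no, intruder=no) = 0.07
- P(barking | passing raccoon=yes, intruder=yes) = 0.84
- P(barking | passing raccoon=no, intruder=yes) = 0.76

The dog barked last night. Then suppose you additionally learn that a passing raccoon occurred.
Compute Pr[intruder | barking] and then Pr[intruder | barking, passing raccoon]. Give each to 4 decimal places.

Sum P(barking|·) weighted by the priors over the 4 (passing raccoon, intruder) configurations:
  P(barking) = 0.07×0.856×0.941 + 0.76×0.856×0.059 + 0.42×0.144×0.941 + 0.84×0.144×0.059
        = 0.056385 + 0.038383 + 0.056912 + 0.007137 = 0.158817
Keeping only the intruder-present terms gives 0.045520, so
  P(intruder | barking) = 0.045520 / 0.158817 ≈ 0.2866

With the extra evidence:
Sum P(barking|·) weighted by the priors over both values of intruder:
  P(barking | passing raccoon) = 0.42*0.941 + 0.84*0.059
        = 0.395220 + 0.049560 = 0.444780
The terms with intruder present sum to 0.049560, so
  P(intruder | barking, passing raccoon) = 0.049560 / 0.444780 ≈ 0.1114
Conditioning on passing raccoon lowers the posterior on intruder: the classic explaining-away effect in a common-effect structure.

Pr[intruder | barking] ≈ 0.2866; Pr[intruder | barking, passing raccoon] ≈ 0.1114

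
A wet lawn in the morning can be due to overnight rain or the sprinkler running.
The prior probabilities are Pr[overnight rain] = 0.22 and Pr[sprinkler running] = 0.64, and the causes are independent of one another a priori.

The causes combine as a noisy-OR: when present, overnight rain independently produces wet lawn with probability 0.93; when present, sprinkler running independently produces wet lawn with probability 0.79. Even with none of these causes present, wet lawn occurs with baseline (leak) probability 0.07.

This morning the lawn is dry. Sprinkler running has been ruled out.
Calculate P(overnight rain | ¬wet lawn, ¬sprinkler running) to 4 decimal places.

P(overnight rain | ¬wet lawn, ¬sprinkler running) ≈ 0.0194

Under noisy-OR, P(wet lawn | causes) = 1 − (1−0.07)·∏(1−qᵢ) over the active causes.
Weight on overnight rain=true, given the evidence: 0.0651·0.22 = 0.014322
Denominator P(¬wet lawn | ¬sprinkler running): 0.93·0.78 + 0.0651·0.22 = 0.739722
Posterior = 0.014322 / 0.739722 ≈ 0.0194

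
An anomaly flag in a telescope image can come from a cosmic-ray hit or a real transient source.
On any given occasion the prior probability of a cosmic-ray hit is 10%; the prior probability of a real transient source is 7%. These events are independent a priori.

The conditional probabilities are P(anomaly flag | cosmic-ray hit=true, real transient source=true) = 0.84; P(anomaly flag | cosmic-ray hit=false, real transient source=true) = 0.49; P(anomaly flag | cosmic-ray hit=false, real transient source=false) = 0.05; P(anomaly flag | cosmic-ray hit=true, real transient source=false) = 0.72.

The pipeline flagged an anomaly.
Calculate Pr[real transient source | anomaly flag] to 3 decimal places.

Pr[real transient source | anomaly flag] ≈ 0.252

P(anomaly flag) = 0.05·0.9·0.93 + 0.49·0.9·0.07 + 0.72·0.1·0.93 + 0.84·0.1·0.07 = 0.041850 + 0.030870 + 0.066960 + 0.005880 = 0.145560
Of this, 0.036750 comes from 0.030870 + 0.005880 (the real transient source=true cases).
P(real transient source | anomaly flag) = 0.036750 / 0.145560 ≈ 0.252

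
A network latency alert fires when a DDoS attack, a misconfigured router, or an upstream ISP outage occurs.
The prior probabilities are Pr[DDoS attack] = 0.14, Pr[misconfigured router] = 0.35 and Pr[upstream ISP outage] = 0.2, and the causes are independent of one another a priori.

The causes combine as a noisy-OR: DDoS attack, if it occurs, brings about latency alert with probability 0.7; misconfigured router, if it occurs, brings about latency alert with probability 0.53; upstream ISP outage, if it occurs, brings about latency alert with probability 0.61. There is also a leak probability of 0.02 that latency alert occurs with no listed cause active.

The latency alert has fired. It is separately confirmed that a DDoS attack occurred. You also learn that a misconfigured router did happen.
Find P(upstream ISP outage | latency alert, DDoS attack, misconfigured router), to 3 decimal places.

P(upstream ISP outage | latency alert, DDoS attack, misconfigured router) ≈ 0.215

Under noisy-OR, P(latency alert | causes) = 1 − (1−0.02)·∏(1−qᵢ) over the active causes.
P(latency alert | DDoS attack, misconfigured router) = 0.86182×0.8 + 0.94611×0.2 = 0.689456 + 0.189222 = 0.878678
Of this, 0.189222 comes from 0.94611×0.2 (the upstream ISP outage=true cases).
Hence the posterior is 0.189222/0.878678 ≈ 0.215.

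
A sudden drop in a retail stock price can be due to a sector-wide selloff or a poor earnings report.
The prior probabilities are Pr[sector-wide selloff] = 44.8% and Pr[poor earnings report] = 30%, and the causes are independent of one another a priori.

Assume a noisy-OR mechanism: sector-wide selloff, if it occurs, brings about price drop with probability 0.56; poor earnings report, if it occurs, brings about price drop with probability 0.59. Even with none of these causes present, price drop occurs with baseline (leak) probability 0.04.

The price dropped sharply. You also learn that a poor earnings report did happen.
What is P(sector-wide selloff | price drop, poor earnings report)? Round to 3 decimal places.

P(sector-wide selloff | price drop, poor earnings report) ≈ 0.525

Under noisy-OR, P(price drop | causes) = 1 − (1−0.04)·∏(1−qᵢ) over the active causes.
Sum P(price drop|·) weighted by the priors over both values of sector-wide selloff:
  P(price drop | poor earnings report) = 0.6064*0.552 + 0.826816*0.448
        = 0.334733 + 0.370414 = 0.705147
The terms with sector-wide selloff present sum to 0.370414, so
  P(sector-wide selloff | price drop, poor earnings report) = 0.370414 / 0.705147 ≈ 0.525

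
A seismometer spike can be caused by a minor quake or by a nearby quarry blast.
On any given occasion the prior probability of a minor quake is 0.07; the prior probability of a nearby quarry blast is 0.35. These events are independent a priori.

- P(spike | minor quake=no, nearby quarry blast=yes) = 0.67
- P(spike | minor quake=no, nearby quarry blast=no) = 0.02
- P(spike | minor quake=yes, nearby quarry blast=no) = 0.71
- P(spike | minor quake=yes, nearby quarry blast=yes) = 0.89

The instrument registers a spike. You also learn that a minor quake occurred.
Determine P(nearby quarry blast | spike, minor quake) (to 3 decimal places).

Weight on nearby quarry blast=true, given the evidence: 0.89*0.35 = 0.311500
The normalizing constant is 0.71*0.65 + 0.89*0.35 = 0.773000
Posterior = 0.311500 / 0.773000 ≈ 0.403

P(nearby quarry blast | spike, minor quake) ≈ 0.403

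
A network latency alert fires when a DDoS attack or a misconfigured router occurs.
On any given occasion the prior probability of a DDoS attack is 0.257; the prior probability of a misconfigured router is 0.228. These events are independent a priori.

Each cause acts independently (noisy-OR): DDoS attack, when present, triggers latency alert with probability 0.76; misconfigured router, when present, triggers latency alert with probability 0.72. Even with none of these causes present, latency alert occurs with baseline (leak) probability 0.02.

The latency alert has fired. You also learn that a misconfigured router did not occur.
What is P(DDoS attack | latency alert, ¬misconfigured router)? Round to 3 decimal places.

P(DDoS attack | latency alert, ¬misconfigured router) ≈ 0.930

Under noisy-OR, P(latency alert | causes) = 1 − (1−0.02)·∏(1−qᵢ) over the active causes.
P(latency alert | ¬misconfigured router) = 0.02×0.743 + 0.7648×0.257 = 0.014860 + 0.196554 = 0.211414
Restricting to configurations with DDoS attack present: 0.7648×0.257 = 0.196554.
So P(DDoS attack | latency alert, ¬misconfigured router) = 0.196554/0.211414 ≈ 0.930.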